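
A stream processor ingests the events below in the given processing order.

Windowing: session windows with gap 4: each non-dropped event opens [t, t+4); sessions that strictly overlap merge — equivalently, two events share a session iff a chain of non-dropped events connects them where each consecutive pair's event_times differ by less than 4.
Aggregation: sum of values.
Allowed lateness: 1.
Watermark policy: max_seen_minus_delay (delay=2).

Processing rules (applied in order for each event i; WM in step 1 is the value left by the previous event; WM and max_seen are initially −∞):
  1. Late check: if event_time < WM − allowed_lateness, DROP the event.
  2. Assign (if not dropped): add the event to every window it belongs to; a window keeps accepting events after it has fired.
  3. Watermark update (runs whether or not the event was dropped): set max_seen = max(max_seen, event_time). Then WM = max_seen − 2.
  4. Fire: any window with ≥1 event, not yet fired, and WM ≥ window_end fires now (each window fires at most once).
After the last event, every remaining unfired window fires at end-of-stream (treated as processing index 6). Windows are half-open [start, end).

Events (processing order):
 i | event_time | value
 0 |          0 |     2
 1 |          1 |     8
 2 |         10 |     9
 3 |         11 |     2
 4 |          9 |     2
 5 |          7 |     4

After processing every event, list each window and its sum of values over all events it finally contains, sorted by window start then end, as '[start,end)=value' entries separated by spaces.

i=0 t=0 v=2: → [0,4); WM=-2
i=1 t=1 v=8: → [0,5); WM=-1
i=2 t=10 v=9: → [10,14); WM=8
i=3 t=11 v=2: → [10,15); WM=9
i=4 t=9 v=2: → [9,15); WM=9
i=5 t=7 v=4: DROP (t<9-1); WM=9

[0,5)=10 [9,15)=13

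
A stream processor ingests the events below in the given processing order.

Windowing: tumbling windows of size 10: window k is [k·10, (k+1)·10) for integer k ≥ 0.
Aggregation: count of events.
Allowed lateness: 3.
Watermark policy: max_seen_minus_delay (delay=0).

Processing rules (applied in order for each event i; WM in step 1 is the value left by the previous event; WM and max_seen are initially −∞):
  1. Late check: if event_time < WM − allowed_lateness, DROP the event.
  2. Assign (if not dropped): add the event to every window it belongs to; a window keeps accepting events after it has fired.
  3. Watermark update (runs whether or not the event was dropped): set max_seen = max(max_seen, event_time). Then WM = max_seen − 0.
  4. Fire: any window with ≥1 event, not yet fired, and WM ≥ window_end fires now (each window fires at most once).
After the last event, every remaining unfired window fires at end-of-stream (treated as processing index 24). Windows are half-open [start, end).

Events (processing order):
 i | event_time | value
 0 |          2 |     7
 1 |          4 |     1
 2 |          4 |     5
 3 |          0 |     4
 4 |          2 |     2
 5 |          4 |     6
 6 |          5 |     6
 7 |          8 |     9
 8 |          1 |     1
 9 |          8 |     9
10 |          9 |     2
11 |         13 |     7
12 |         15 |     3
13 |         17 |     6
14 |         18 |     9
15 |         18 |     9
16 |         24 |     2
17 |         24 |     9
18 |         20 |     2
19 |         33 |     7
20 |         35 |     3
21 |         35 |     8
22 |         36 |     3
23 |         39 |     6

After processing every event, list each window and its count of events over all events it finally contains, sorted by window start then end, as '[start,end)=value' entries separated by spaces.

i=0 t=2 v=7: → [0,10); WM=2
i=1 t=4 v=1: → [0,10); WM=4
i=2 t=4 v=5: → [0,10); WM=4
i=3 t=0 v=4: DROP (t<4-3); WM=4
i=4 t=2 v=2: → [0,10); WM=4
i=5 t=4 v=6: → [0,10); WM=4
i=6 t=5 v=6: → [0,10); WM=5
i=7 t=8 v=9: → [0,10); WM=8
i=8 t=1 v=1: DROP (t<8-3); WM=8
i=9 t=8 v=9: → [0,10); WM=8
i=10 t=9 v=2: → [0,10); WM=9
i=11 t=13 v=7: → [10,20); WM=13; [0,10) fires=9
i=12 t=15 v=3: → [10,20); WM=15
i=13 t=17 v=6: → [10,20); WM=17
i=14 t=18 v=9: → [10,20); WM=18
i=15 t=18 v=9: → [10,20); WM=18
i=16 t=24 v=2: → [20,30); WM=24; [10,20) fires=5
i=17 t=24 v=9: → [20,30); WM=24
i=18 t=20 v=2: DROP (t<24-3); WM=24
i=19 t=33 v=7: → [30,40); WM=33; [20,30) fires=2
i=20 t=35 v=3: → [30,40); WM=35
i=21 t=35 v=8: → [30,40); WM=35
i=22 t=36 v=3: → [30,40); WM=36
i=23 t=39 v=6: → [30,40); WM=39

[0,10)=9 [10,20)=5 [20,30)=2 [30,40)=5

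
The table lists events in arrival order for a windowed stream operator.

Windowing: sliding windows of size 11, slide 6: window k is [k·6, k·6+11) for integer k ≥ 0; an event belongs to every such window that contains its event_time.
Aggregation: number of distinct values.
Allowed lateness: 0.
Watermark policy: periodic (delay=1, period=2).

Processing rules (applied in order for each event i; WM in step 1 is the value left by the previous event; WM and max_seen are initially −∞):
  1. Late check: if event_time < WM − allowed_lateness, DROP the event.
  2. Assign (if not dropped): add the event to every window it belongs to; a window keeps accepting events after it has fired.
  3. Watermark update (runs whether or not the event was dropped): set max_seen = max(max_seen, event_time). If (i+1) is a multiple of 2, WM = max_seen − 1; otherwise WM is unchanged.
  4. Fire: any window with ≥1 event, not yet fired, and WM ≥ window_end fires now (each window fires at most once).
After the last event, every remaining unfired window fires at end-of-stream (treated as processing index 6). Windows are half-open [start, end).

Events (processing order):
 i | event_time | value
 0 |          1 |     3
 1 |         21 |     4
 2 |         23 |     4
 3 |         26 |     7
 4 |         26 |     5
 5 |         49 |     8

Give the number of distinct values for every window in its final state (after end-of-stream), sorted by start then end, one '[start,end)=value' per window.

i=0 t=1 v=3: → [0,11); WM=−∞
i=1 t=21 v=4: → [18,29),[12,23); WM=20; [0,11) fires=1
i=2 t=23 v=4: → [18,29); WM=20
i=3 t=26 v=7: → [24,35),[18,29); WM=25; [12,23) fires=1
i=4 t=26 v=5: → [24,35),[18,29); WM=25
i=5 t=49 v=8: → [48,59),[42,53); WM=48; [18,29) fires=3 [24,35) fires=2

[0,11)=1 [12,23)=1 [18,29)=3 [24,35)=2 [42,53)=1 [48,59)=1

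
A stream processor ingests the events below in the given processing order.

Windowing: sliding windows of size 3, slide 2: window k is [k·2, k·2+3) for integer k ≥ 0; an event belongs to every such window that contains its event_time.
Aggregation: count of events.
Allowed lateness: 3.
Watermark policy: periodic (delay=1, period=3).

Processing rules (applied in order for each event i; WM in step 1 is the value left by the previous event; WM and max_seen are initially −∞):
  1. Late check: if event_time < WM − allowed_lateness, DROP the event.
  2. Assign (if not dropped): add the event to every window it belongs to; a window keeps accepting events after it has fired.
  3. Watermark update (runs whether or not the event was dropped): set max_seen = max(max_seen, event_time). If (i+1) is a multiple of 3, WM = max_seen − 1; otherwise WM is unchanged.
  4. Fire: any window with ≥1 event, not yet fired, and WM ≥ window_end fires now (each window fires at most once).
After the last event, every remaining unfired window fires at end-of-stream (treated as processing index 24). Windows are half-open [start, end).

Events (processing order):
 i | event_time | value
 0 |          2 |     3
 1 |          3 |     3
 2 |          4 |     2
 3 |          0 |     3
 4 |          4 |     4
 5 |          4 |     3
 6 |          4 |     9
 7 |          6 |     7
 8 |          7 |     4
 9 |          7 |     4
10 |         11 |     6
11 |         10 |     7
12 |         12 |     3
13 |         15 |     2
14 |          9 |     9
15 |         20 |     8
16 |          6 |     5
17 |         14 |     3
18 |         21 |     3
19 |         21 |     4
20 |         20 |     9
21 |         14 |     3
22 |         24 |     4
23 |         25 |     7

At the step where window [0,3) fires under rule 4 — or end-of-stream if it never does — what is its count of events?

1

i=0 t=2 v=3: → [2,5),[0,3); WM=−∞
i=1 t=3 v=3: → [2,5); WM=−∞
i=2 t=4 v=2: → [4,7),[2,5); WM=3; [0,3) fires=1
i=3 t=0 v=3: → [0,3); WM=3
i=4 t=4 v=4: → [4,7),[2,5); WM=3
i=5 t=4 v=3: → [4,7),[2,5); WM=3
i=6 t=4 v=9: → [4,7),[2,5); WM=3
i=7 t=6 v=7: → [6,9),[4,7); WM=3
i=8 t=7 v=4: → [6,9); WM=6; [2,5) fires=6
i=9 t=7 v=4: → [6,9); WM=6
i=10 t=11 v=6: → [10,13); WM=6
i=11 t=10 v=7: → [10,13),[8,11); WM=10; [4,7) fires=5 [6,9) fires=3
i=12 t=12 v=3: → [12,15),[10,13); WM=10
i=13 t=15 v=2: → [14,17); WM=10
i=14 t=9 v=9: → [8,11); WM=14; [8,11) fires=2 [10,13) fires=3
i=15 t=20 v=8: → [20,23),[18,21); WM=14
i=16 t=6 v=5: DROP (t<14-3); WM=14
i=17 t=14 v=3: → [14,17),[12,15); WM=19; [12,15) fires=2 [14,17) fires=2
i=18 t=21 v=3: → [20,23); WM=19
i=19 t=21 v=4: → [20,23); WM=19
i=20 t=20 v=9: → [20,23),[18,21); WM=20
i=21 t=14 v=3: DROP (t<20-3); WM=20
i=22 t=24 v=4: → [24,27),[22,25); WM=20
i=23 t=25 v=7: → [24,27); WM=24; [18,21) fires=2 [20,23) fires=4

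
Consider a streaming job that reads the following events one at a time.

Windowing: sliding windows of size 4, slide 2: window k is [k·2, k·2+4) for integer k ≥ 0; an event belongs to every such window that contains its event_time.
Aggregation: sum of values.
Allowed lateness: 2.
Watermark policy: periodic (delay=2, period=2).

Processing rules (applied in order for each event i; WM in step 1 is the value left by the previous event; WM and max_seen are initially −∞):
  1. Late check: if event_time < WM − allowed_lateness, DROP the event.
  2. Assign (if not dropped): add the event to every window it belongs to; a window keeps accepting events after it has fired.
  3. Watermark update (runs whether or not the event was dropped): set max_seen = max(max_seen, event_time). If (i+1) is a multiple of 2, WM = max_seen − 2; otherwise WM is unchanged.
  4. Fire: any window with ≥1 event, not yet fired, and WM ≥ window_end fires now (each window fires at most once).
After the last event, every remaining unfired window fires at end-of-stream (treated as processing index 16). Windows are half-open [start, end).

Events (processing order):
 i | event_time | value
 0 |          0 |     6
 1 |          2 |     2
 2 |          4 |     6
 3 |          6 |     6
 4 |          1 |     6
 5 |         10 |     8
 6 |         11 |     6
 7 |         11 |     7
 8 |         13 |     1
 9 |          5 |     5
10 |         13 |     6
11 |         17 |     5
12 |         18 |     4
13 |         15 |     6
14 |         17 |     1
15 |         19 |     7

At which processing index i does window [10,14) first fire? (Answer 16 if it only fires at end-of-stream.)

i=0 t=0 v=6: → [0,4); WM=−∞
i=1 t=2 v=2: → [2,6),[0,4); WM=0
i=2 t=4 v=6: → [4,8),[2,6); WM=0
i=3 t=6 v=6: → [6,10),[4,8); WM=4; [0,4) fires=8
i=4 t=1 v=6: DROP (t<4-2); WM=4
i=5 t=10 v=8: → [10,14),[8,12); WM=8; [2,6) fires=8 [4,8) fires=12
i=6 t=11 v=6: → [10,14),[8,12); WM=8
i=7 t=11 v=7: → [10,14),[8,12); WM=9
i=8 t=13 v=1: → [12,16),[10,14); WM=9
i=9 t=5 v=5: DROP (t<9-2); WM=11; [6,10) fires=6
i=10 t=13 v=6: → [12,16),[10,14); WM=11
i=11 t=17 v=5: → [16,20),[14,18); WM=15; [8,12) fires=21 [10,14) fires=28
i=12 t=18 v=4: → [18,22),[16,20); WM=15
i=13 t=15 v=6: → [14,18),[12,16); WM=16; [12,16) fires=13
i=14 t=17 v=1: → [16,20),[14,18); WM=16
i=15 t=19 v=7: → [18,22),[16,20); WM=17

11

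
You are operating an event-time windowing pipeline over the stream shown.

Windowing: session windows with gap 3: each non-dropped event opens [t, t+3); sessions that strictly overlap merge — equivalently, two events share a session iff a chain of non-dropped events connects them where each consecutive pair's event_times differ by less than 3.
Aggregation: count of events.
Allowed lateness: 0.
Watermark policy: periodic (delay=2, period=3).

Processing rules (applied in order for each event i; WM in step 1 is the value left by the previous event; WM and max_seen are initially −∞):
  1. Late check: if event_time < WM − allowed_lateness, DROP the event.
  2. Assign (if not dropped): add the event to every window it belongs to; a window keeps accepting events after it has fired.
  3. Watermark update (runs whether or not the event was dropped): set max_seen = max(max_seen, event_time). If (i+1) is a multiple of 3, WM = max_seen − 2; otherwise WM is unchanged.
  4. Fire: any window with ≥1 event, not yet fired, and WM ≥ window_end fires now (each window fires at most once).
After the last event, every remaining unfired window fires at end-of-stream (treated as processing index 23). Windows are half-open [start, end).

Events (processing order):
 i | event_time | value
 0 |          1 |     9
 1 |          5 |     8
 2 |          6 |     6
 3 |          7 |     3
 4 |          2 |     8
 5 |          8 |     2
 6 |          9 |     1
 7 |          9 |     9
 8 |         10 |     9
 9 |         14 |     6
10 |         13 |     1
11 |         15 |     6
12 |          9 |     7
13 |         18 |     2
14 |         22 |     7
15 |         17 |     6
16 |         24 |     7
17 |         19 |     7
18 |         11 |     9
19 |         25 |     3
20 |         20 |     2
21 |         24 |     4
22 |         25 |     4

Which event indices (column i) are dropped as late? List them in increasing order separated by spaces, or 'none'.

4 12 15 17 18 20

i=0 t=1 v=9: → [1,4); WM=−∞
i=1 t=5 v=8: → [5,8); WM=−∞
i=2 t=6 v=6: → [5,9); WM=4
i=3 t=7 v=3: → [5,10); WM=4
i=4 t=2 v=8: DROP (t<4-0); WM=4
i=5 t=8 v=2: → [5,11); WM=6
i=6 t=9 v=1: → [5,12); WM=6
i=7 t=9 v=9: → [5,12); WM=6
i=8 t=10 v=9: → [5,13); WM=8
i=9 t=14 v=6: → [14,17); WM=8
i=10 t=13 v=1: → [13,17); WM=8
i=11 t=15 v=6: → [13,18); WM=13
i=12 t=9 v=7: DROP (t<13-0); WM=13
i=13 t=18 v=2: → [18,21); WM=13
i=14 t=22 v=7: → [22,25); WM=20
i=15 t=17 v=6: DROP (t<20-0); WM=20
i=16 t=24 v=7: → [22,27); WM=20
i=17 t=19 v=7: DROP (t<20-0); WM=22
i=18 t=11 v=9: DROP (t<22-0); WM=22
i=19 t=25 v=3: → [22,28); WM=22
i=20 t=20 v=2: DROP (t<22-0); WM=23
i=21 t=24 v=4: → [22,28); WM=23
i=22 t=25 v=4: → [22,28); WM=23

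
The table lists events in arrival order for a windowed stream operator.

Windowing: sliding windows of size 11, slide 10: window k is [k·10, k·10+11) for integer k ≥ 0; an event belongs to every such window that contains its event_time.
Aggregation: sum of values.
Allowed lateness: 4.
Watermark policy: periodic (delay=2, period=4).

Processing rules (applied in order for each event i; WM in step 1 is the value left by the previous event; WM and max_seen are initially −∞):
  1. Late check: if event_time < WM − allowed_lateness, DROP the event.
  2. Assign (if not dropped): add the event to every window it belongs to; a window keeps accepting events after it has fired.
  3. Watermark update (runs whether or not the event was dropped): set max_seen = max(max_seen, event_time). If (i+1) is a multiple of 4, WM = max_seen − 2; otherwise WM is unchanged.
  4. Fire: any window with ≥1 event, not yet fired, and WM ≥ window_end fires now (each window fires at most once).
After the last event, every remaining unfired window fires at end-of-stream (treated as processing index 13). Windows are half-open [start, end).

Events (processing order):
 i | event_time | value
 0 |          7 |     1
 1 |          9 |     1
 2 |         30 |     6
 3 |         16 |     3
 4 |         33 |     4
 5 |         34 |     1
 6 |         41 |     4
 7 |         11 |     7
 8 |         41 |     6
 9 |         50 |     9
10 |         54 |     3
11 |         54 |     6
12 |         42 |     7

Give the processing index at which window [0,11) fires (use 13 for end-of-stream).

i=0 t=7 v=1: → [0,11); WM=−∞
i=1 t=9 v=1: → [0,11); WM=−∞
i=2 t=30 v=6: → [30,41),[20,31); WM=−∞
i=3 t=16 v=3: → [10,21); WM=28; [0,11) fires=2 [10,21) fires=3
i=4 t=33 v=4: → [30,41); WM=28
i=5 t=34 v=1: → [30,41); WM=28
i=6 t=41 v=4: → [40,51); WM=28
i=7 t=11 v=7: DROP (t<28-4); WM=39; [20,31) fires=6
i=8 t=41 v=6: → [40,51); WM=39
i=9 t=50 v=9: → [50,61),[40,51); WM=39
i=10 t=54 v=3: → [50,61); WM=39
i=11 t=54 v=6: → [50,61); WM=52; [30,41) fires=11 [40,51) fires=19
i=12 t=42 v=7: DROP (t<52-4); WM=52

3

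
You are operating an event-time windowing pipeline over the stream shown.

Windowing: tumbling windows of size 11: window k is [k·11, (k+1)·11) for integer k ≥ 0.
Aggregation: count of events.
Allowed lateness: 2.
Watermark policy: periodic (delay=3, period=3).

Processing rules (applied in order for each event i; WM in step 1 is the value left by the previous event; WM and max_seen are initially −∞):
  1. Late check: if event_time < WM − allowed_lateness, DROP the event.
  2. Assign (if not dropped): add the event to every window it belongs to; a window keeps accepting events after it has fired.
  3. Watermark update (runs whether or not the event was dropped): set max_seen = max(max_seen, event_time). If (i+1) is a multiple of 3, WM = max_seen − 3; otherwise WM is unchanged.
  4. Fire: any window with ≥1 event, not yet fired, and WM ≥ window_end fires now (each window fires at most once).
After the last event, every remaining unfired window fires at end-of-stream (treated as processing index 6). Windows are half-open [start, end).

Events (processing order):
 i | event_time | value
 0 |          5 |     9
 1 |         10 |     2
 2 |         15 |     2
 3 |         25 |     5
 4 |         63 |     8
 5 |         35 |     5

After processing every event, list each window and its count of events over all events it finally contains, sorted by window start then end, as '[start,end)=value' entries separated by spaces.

[0,11)=2 [11,22)=1 [22,33)=1 [33,44)=1 [55,66)=1

i=0 t=5 v=9: → [0,11); WM=−∞
i=1 t=10 v=2: → [0,11); WM=−∞
i=2 t=15 v=2: → [11,22); WM=12; [0,11) fires=2
i=3 t=25 v=5: → [22,33); WM=12
i=4 t=63 v=8: → [55,66); WM=12
i=5 t=35 v=5: → [33,44); WM=60; [11,22) fires=1 [22,33) fires=1 [33,44) fires=1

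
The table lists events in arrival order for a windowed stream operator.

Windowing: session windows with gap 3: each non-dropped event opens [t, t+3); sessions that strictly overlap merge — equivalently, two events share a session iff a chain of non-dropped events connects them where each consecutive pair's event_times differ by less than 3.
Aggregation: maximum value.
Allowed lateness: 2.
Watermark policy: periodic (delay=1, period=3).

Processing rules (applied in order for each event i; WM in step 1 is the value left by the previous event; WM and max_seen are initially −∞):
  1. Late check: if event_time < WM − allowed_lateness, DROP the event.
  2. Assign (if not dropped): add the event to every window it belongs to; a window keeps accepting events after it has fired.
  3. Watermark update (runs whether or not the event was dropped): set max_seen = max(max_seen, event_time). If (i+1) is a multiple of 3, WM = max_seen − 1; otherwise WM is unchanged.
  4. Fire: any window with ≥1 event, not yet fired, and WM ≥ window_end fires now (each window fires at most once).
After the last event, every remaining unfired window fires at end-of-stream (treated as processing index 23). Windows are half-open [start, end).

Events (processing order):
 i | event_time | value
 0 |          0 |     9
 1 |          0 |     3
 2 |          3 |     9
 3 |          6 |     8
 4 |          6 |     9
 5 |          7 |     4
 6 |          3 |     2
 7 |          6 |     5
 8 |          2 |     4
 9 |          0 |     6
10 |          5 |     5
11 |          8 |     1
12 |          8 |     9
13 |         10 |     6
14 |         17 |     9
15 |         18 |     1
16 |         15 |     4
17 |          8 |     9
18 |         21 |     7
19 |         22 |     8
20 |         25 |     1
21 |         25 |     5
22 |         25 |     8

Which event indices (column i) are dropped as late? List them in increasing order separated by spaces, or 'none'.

6 8 9 17

i=0 t=0 v=9: → [0,3); WM=−∞
i=1 t=0 v=3: → [0,3); WM=−∞
i=2 t=3 v=9: → [3,6); WM=2
i=3 t=6 v=8: → [6,9); WM=2
i=4 t=6 v=9: → [6,9); WM=2
i=5 t=7 v=4: → [6,10); WM=6
i=6 t=3 v=2: DROP (t<6-2); WM=6
i=7 t=6 v=5: → [6,10); WM=6
i=8 t=2 v=4: DROP (t<6-2); WM=6
i=9 t=0 v=6: DROP (t<6-2); WM=6
i=10 t=5 v=5: → [3,10); WM=6
i=11 t=8 v=1: → [3,11); WM=7
i=12 t=8 v=9: → [3,11); WM=7
i=13 t=10 v=6: → [3,13); WM=7
i=14 t=17 v=9: → [17,20); WM=16
i=15 t=18 v=1: → [17,21); WM=16
i=16 t=15 v=4: → [15,21); WM=16
i=17 t=8 v=9: DROP (t<16-2); WM=17
i=18 t=21 v=7: → [21,24); WM=17
i=19 t=22 v=8: → [21,25); WM=17
i=20 t=25 v=1: → [25,28); WM=24
i=21 t=25 v=5: → [25,28); WM=24
i=22 t=25 v=8: → [25,28); WM=24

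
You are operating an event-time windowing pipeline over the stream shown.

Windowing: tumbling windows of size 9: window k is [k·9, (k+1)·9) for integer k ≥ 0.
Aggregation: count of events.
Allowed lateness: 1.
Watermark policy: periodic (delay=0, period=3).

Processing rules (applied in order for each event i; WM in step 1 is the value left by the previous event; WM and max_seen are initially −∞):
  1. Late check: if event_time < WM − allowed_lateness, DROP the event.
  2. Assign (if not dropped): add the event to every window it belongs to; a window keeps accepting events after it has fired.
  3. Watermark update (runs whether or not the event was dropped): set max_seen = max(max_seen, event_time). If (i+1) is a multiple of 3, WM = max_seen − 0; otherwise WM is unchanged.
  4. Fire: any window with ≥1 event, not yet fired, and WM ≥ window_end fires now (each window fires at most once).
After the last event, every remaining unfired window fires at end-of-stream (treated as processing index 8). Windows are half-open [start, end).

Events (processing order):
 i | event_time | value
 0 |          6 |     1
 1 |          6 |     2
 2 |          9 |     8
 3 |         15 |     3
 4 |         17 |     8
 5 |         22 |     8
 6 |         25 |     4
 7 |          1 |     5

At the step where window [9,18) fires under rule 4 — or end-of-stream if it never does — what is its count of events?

i=0 t=6 v=1: → [0,9); WM=−∞
i=1 t=6 v=2: → [0,9); WM=−∞
i=2 t=9 v=8: → [9,18); WM=9; [0,9) fires=2
i=3 t=15 v=3: → [9,18); WM=9
i=4 t=17 v=8: → [9,18); WM=9
i=5 t=22 v=8: → [18,27); WM=22; [9,18) fires=3
i=6 t=25 v=4: → [18,27); WM=22
i=7 t=1 v=5: DROP (t<22-1); WM=22

3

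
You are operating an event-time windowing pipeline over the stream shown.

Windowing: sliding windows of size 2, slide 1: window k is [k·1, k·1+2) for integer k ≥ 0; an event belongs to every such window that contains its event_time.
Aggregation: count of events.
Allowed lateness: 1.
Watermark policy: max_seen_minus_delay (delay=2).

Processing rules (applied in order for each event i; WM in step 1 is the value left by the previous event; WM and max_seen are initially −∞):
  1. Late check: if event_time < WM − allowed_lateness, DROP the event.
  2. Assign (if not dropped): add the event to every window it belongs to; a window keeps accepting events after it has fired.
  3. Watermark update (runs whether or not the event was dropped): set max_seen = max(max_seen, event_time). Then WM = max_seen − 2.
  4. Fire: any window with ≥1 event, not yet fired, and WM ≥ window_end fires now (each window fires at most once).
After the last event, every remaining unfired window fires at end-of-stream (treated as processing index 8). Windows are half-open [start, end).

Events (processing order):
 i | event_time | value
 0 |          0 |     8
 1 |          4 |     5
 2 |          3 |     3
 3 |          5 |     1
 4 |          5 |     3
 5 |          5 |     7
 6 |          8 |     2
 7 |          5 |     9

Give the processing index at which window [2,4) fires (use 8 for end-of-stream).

6

i=0 t=0 v=8: → [0,2); WM=-2
i=1 t=4 v=5: → [4,6),[3,5); WM=2; [0,2) fires=1
i=2 t=3 v=3: → [3,5),[2,4); WM=2
i=3 t=5 v=1: → [5,7),[4,6); WM=3
i=4 t=5 v=3: → [5,7),[4,6); WM=3
i=5 t=5 v=7: → [5,7),[4,6); WM=3
i=6 t=8 v=2: → [8,10),[7,9); WM=6; [2,4) fires=1 [3,5) fires=2 [4,6) fires=4
i=7 t=5 v=9: → [5,7),[4,6); WM=6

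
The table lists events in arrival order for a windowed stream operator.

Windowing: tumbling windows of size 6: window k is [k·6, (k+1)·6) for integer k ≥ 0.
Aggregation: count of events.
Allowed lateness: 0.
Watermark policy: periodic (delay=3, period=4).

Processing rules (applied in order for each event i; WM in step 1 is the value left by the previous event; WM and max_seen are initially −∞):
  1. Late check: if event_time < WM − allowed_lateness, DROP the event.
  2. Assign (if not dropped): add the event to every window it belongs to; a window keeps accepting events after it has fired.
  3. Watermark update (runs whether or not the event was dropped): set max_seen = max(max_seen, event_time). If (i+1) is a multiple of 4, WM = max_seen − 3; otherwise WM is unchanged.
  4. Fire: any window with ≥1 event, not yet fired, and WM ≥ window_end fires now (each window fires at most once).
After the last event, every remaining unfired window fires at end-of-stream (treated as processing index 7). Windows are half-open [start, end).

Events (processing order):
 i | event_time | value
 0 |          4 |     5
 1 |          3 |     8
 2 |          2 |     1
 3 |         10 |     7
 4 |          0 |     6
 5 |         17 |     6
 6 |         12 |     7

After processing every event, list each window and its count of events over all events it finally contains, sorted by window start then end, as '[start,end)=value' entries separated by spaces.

i=0 t=4 v=5: → [0,6); WM=−∞
i=1 t=3 v=8: → [0,6); WM=−∞
i=2 t=2 v=1: → [0,6); WM=−∞
i=3 t=10 v=7: → [6,12); WM=7; [0,6) fires=3
i=4 t=0 v=6: DROP (t<7-0); WM=7
i=5 t=17 v=6: → [12,18); WM=7
i=6 t=12 v=7: → [12,18); WM=7

[0,6)=3 [6,12)=1 [12,18)=2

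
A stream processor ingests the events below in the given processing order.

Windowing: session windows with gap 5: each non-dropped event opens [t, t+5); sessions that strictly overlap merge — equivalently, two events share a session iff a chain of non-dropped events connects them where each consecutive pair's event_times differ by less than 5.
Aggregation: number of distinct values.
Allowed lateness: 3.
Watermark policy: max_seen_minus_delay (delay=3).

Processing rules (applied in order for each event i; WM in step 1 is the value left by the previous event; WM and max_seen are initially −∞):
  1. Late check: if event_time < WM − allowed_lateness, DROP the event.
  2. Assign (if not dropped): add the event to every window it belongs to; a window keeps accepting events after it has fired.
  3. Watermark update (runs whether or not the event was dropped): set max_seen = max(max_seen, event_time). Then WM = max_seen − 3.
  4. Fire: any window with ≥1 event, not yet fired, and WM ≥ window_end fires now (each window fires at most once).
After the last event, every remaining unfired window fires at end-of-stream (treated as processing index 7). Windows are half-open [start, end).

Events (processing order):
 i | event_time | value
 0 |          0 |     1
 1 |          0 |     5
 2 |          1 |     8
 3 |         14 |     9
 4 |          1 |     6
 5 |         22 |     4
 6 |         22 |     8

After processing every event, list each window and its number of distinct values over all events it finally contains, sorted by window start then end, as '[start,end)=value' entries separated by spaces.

i=0 t=0 v=1: → [0,5); WM=-3
i=1 t=0 v=5: → [0,5); WM=-3
i=2 t=1 v=8: → [0,6); WM=-2
i=3 t=14 v=9: → [14,19); WM=11
i=4 t=1 v=6: DROP (t<11-3); WM=11
i=5 t=22 v=4: → [22,27); WM=19
i=6 t=22 v=8: → [22,27); WM=19

[0,6)=3 [14,19)=1 [22,27)=2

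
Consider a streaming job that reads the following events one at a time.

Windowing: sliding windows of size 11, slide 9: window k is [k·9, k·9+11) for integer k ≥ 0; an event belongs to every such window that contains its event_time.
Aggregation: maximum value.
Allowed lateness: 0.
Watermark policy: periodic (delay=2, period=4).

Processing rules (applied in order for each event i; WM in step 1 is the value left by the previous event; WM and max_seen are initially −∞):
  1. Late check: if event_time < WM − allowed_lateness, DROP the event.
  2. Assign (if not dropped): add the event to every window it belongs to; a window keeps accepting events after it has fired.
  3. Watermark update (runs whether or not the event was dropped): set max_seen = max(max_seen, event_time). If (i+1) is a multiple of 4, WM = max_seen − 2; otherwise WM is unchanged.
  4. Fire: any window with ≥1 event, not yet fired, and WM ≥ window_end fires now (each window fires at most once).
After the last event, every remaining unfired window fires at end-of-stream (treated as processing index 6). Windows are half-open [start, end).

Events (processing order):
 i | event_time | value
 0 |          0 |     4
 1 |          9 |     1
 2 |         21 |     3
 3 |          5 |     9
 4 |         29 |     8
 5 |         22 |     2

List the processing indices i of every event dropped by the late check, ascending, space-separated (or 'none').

none

i=0 t=0 v=4: → [0,11); WM=−∞
i=1 t=9 v=1: → [9,20),[0,11); WM=−∞
i=2 t=21 v=3: → [18,29); WM=−∞
i=3 t=5 v=9: → [0,11); WM=19; [0,11) fires=9
i=4 t=29 v=8: → [27,38); WM=19
i=5 t=22 v=2: → [18,29); WM=19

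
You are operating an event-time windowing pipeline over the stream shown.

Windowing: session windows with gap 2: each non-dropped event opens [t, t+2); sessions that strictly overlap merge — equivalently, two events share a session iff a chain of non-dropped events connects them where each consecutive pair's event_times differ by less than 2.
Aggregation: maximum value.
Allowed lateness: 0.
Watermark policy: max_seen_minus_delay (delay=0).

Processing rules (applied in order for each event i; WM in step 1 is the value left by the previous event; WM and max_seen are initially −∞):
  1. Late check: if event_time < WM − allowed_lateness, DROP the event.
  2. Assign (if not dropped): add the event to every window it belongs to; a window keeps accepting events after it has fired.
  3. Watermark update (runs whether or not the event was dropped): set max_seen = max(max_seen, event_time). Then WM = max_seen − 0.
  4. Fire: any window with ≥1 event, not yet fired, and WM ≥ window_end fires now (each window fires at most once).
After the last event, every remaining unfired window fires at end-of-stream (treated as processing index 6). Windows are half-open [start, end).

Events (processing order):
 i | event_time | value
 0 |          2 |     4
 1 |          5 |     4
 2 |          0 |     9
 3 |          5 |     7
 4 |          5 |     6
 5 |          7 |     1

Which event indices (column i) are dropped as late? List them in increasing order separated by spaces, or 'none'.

i=0 t=2 v=4: → [2,4); WM=2
i=1 t=5 v=4: → [5,7); WM=5
i=2 t=0 v=9: DROP (t<5-0); WM=5
i=3 t=5 v=7: → [5,7); WM=5
i=4 t=5 v=6: → [5,7); WM=5
i=5 t=7 v=1: → [7,9); WM=7

2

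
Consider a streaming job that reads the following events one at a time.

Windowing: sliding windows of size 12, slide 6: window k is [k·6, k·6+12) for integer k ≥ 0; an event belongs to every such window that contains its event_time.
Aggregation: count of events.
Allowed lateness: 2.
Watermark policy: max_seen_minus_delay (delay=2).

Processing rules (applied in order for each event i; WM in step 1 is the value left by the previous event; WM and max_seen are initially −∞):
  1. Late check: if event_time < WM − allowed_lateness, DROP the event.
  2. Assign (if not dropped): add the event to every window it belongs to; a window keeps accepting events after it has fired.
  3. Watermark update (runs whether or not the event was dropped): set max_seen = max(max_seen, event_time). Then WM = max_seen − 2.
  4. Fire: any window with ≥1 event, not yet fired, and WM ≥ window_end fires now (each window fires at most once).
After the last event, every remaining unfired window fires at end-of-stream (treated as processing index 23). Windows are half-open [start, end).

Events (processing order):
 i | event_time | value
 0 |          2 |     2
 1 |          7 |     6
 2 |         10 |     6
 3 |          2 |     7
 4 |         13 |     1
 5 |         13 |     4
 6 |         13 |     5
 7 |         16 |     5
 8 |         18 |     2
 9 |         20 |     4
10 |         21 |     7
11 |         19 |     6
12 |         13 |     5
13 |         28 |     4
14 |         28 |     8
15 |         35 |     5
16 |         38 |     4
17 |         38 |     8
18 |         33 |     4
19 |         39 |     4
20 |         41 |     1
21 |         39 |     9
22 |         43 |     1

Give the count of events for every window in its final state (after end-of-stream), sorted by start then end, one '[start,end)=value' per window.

[0,12)=3 [6,18)=6 [12,24)=8 [18,30)=6 [24,36)=3 [30,42)=6 [36,48)=6 [42,54)=1

i=0 t=2 v=2: → [0,12); WM=0
i=1 t=7 v=6: → [6,18),[0,12); WM=5
i=2 t=10 v=6: → [6,18),[0,12); WM=8
i=3 t=2 v=7: DROP (t<8-2); WM=8
i=4 t=13 v=1: → [12,24),[6,18); WM=11
i=5 t=13 v=4: → [12,24),[6,18); WM=11
i=6 t=13 v=5: → [12,24),[6,18); WM=11
i=7 t=16 v=5: → [12,24),[6,18); WM=14; [0,12) fires=3
i=8 t=18 v=2: → [18,30),[12,24); WM=16
i=9 t=20 v=4: → [18,30),[12,24); WM=18; [6,18) fires=6
i=10 t=21 v=7: → [18,30),[12,24); WM=19
i=11 t=19 v=6: → [18,30),[12,24); WM=19
i=12 t=13 v=5: DROP (t<19-2); WM=19
i=13 t=28 v=4: → [24,36),[18,30); WM=26; [12,24) fires=8
i=14 t=28 v=8: → [24,36),[18,30); WM=26
i=15 t=35 v=5: → [30,42),[24,36); WM=33; [18,30) fires=6
i=16 t=38 v=4: → [36,48),[30,42); WM=36; [24,36) fires=3
i=17 t=38 v=8: → [36,48),[30,42); WM=36
i=18 t=33 v=4: DROP (t<36-2); WM=36
i=19 t=39 v=4: → [36,48),[30,42); WM=37
i=20 t=41 v=1: → [36,48),[30,42); WM=39
i=21 t=39 v=9: → [36,48),[30,42); WM=39
i=22 t=43 v=1: → [42,54),[36,48); WM=41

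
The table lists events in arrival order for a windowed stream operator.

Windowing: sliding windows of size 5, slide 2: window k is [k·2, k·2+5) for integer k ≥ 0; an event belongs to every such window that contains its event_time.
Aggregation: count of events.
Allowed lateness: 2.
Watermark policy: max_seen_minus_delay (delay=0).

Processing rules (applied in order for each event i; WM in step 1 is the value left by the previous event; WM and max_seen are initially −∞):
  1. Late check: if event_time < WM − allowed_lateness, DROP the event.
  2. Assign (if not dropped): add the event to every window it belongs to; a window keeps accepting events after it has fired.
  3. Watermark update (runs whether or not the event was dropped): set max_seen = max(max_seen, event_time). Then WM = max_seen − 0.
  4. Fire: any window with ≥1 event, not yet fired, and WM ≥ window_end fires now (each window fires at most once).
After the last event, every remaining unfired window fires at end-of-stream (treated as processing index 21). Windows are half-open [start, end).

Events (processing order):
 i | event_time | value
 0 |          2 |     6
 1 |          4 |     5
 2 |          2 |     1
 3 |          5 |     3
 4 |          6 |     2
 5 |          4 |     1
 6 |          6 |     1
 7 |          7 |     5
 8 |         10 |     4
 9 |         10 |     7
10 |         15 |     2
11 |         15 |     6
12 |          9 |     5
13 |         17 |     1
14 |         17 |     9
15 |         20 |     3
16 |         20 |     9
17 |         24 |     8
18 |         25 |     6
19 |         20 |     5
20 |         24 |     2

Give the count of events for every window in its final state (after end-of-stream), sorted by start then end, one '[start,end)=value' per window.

[0,5)=4 [2,7)=7 [4,9)=6 [6,11)=5 [8,13)=2 [10,15)=2 [12,17)=2 [14,19)=4 [16,21)=4 [18,23)=2 [20,25)=4 [22,27)=3 [24,29)=3

i=0 t=2 v=6: → [2,7),[0,5); WM=2
i=1 t=4 v=5: → [4,9),[2,7),[0,5); WM=4
i=2 t=2 v=1: → [2,7),[0,5); WM=4
i=3 t=5 v=3: → [4,9),[2,7); WM=5; [0,5) fires=3
i=4 t=6 v=2: → [6,11),[4,9),[2,7); WM=6
i=5 t=4 v=1: → [4,9),[2,7),[0,5); WM=6
i=6 t=6 v=1: → [6,11),[4,9),[2,7); WM=6
i=7 t=7 v=5: → [6,11),[4,9); WM=7; [2,7) fires=7
i=8 t=10 v=4: → [10,15),[8,13),[6,11); WM=10; [4,9) fires=6
i=9 t=10 v=7: → [10,15),[8,13),[6,11); WM=10
i=10 t=15 v=2: → [14,19),[12,17); WM=15; [6,11) fires=5 [8,13) fires=2 [10,15) fires=2
i=11 t=15 v=6: → [14,19),[12,17); WM=15
i=12 t=9 v=5: DROP (t<15-2); WM=15
i=13 t=17 v=1: → [16,21),[14,19); WM=17; [12,17) fires=2
i=14 t=17 v=9: → [16,21),[14,19); WM=17
i=15 t=20 v=3: → [20,25),[18,23),[16,21); WM=20; [14,19) fires=4
i=16 t=20 v=9: → [20,25),[18,23),[16,21); WM=20
i=17 t=24 v=8: → [24,29),[22,27),[20,25); WM=24; [16,21) fires=4 [18,23) fires=2
i=18 t=25 v=6: → [24,29),[22,27); WM=25; [20,25) fires=3
i=19 t=20 v=5: DROP (t<25-2); WM=25
i=20 t=24 v=2: → [24,29),[22,27),[20,25); WM=25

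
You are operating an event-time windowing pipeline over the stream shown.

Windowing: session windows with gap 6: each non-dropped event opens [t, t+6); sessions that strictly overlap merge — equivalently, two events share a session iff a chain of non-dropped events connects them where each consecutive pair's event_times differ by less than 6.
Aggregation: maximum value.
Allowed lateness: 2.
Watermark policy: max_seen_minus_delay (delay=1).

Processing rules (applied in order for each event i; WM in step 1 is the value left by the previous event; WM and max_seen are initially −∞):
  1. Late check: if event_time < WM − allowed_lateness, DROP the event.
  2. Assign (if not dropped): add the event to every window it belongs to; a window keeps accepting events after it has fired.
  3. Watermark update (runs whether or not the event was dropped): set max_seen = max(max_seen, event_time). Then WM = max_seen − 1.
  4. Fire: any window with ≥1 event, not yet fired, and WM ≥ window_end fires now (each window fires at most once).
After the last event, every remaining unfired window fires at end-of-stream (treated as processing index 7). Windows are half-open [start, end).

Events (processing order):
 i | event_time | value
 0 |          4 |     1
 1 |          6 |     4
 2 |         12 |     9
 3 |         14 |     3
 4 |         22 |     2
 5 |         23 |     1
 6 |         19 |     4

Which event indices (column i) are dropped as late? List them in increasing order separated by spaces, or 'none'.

6

i=0 t=4 v=1: → [4,10); WM=3
i=1 t=6 v=4: → [4,12); WM=5
i=2 t=12 v=9: → [12,18); WM=11
i=3 t=14 v=3: → [12,20); WM=13
i=4 t=22 v=2: → [22,28); WM=21
i=5 t=23 v=1: → [22,29); WM=22
i=6 t=19 v=4: DROP (t<22-2); WM=22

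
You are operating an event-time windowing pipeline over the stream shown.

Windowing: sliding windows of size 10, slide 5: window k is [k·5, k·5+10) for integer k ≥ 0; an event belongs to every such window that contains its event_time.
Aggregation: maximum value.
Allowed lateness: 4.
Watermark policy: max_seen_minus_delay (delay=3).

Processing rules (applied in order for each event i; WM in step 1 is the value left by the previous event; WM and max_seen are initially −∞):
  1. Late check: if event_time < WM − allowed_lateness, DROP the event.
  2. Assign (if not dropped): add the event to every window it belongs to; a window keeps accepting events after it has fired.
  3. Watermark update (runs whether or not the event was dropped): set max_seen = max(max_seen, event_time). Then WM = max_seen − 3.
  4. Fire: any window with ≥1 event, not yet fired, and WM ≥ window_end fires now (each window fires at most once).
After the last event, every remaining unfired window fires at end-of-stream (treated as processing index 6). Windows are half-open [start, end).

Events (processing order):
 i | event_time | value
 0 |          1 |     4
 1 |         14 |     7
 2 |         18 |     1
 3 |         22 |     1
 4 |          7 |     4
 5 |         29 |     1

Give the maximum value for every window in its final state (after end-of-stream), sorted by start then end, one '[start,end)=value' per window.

i=0 t=1 v=4: → [0,10); WM=-2
i=1 t=14 v=7: → [10,20),[5,15); WM=11; [0,10) fires=4
i=2 t=18 v=1: → [15,25),[10,20); WM=15; [5,15) fires=7
i=3 t=22 v=1: → [20,30),[15,25); WM=19
i=4 t=7 v=4: DROP (t<19-4); WM=19
i=5 t=29 v=1: → [25,35),[20,30); WM=26; [10,20) fires=7 [15,25) fires=1

[0,10)=4 [5,15)=7 [10,20)=7 [15,25)=1 [20,30)=1 [25,35)=1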